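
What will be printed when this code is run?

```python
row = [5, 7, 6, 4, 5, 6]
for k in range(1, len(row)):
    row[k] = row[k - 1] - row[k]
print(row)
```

k=1: row[1] = 5-7 = -2 → [5, -2, 6, 4, 5, 6]
k=2: row[2] = (-2)-6 = -8 → [5, -2, -8, 4, 5, 6]
k=3: row[3] = (-8)-4 = -12 → [5, -2, -8, -12, 5, 6]
k=4: row[4] = (-12)-5 = -17 → [5, -2, -8, -12, -17, 6]
k=5: row[5] = (-17)-6 = -23 → [5, -2, -8, -12, -17, -23]

[5, -2, -8, -12, -17, -23]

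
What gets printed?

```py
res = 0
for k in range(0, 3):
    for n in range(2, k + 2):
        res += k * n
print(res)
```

k=1,n=2: res = 0+2 = 2
k=2,n=2: res = 2+4 = 6
k=2,n=3: res = 6+6 = 12

12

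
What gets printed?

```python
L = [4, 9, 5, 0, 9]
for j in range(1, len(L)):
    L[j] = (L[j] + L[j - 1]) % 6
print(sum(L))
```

8

j=1: L[1] = (9+4)%6 = 1 → [4, 1, 5, 0, 9]
j=2: L[2] = (5+1)%6 = 0 → [4, 1, 0, 0, 9]
j=3: L[3] = (0+0)%6 = 0 → [4, 1, 0, 0, 9]
j=4: L[4] = (9+0)%6 = 3 → [4, 1, 0, 0, 3]
sum = 8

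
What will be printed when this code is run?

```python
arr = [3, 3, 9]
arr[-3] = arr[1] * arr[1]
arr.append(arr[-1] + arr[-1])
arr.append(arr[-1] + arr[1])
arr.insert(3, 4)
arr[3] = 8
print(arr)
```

arr[-3] = arr[1]*arr[1] = 3*3 = 9 → [9, 3, 9]
append arr[-1]+arr[-1] = 9+9 = 18 → [9, 3, 9, 18]
append arr[-1]+arr[1] = 18+3 = 21 → [9, 3, 9, 18, 21]
insert 4 at 3 → [9, 3, 9, 4, 18, 21]
arr[3] = 8 → [9, 3, 9, 8, 18, 21]

[9, 3, 9, 8, 18, 21]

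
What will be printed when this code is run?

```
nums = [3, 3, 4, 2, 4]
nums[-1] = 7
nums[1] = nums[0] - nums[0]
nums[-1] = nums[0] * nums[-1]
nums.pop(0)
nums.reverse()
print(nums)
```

nums[-1] = 7 → [3, 3, 4, 2, 7]
nums[1] = nums[0]-nums[0] = 3-3 = 0 → [3, 0, 4, 2, 7]
nums[-1] = nums[0]*nums[-1] = 3*7 = 21 → [3, 0, 4, 2, 21]
pop(0) removes 3 → [0, 4, 2, 21]
reverse → [21, 2, 4, 0]

[21, 2, 4, 0]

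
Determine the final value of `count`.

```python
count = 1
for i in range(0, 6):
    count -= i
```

i=0: count = 1-0 = 1
i=1: count = 1-1 = 0
i=2: count = 0-2 = -2
i=3: count = (-2)-3 = -5
i=4: count = (-5)-4 = -9
i=5: count = (-9)-5 = -14

-14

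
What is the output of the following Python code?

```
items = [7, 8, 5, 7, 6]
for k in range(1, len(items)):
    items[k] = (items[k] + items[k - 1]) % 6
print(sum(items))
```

18

k=1: items[1] = (8+7)%6 = 3 → [7, 3, 5, 7, 6]
k=2: items[2] = (5+3)%6 = 2 → [7, 3, 2, 7, 6]
k=3: items[3] = (7+2)%6 = 3 → [7, 3, 2, 3, 6]
k=4: items[4] = (6+3)%6 = 3 → [7, 3, 2, 3, 3]
sum = 18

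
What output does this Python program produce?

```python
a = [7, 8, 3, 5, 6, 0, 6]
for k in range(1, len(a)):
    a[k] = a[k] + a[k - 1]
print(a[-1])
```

35

k=1: a[1] = 8+7 = 15 → [7, 15, 3, 5, 6, 0, 6]
k=2: a[2] = 3+15 = 18 → [7, 15, 18, 5, 6, 0, 6]
k=3: a[3] = 5+18 = 23 → [7, 15, 18, 23, 6, 0, 6]
k=4: a[4] = 6+23 = 29 → [7, 15, 18, 23, 29, 0, 6]
k=5: a[5] = 0+29 = 29 → [7, 15, 18, 23, 29, 29, 6]
k=6: a[6] = 6+29 = 35 → [7, 15, 18, 23, 29, 29, 35]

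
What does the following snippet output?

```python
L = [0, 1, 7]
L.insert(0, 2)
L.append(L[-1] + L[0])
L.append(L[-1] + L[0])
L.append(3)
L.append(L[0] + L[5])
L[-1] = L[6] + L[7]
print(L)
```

insert 2 at 0 → [2, 0, 1, 7]
append L[-1]+L[0] = 7+2 = 9 → [2, 0, 1, 7, 9]
append L[-1]+L[0] = 9+2 = 11 → [2, 0, 1, 7, 9, 11]
append 3 → [2, 0, 1, 7, 9, 11, 3]
append L[0]+L[5] = 2+11 = 13 → [2, 0, 1, 7, 9, 11, 3, 13]
L[-1] = L[6]+L[7] = 3+13 = 16 → [2, 0, 1, 7, 9, 11, 3, 16]

[2, 0, 1, 7, 9, 11, 3, 16]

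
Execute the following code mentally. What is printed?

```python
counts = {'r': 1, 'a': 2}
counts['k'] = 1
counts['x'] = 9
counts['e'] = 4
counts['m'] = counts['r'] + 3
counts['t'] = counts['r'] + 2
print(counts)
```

counts['k'] = 1 → {'r': 1, 'a': 2, 'k': 1}
counts['x'] = 9 → {'r': 1, 'a': 2, 'k': 1, 'x': 9}
counts['e'] = 4 → {'r': 1, 'a': 2, 'k': 1, 'x': 9, 'e': 4}
counts['m'] = counts['r']+3 = 4 → {'r': 1, 'a': 2, 'k': 1, 'x': 9, 'e': 4, 'm': 4}
counts['t'] = counts['r']+2 = 3 → {'r': 1, 'a': 2, 'k': 1, 'x': 9, 'e': 4, 'm': 4, 't': 3}

{'r': 1, 'a': 2, 'k': 1, 'x': 9, 'e': 4, 'm': 4, 't': 3}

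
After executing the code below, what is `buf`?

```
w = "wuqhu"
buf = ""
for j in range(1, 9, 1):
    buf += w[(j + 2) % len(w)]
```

'huwuqhuw'

j=1: add w[3]='h' → 'h'
j=2: add w[4]='u' → 'hu'
j=3: add w[0]='w' → 'huw'
j=4: add w[1]='u' → 'huwu'
j=5: add w[2]='q' → 'huwuq'
j=6: add w[3]='h' → 'huwuqh'
j=7: add w[4]='u' → 'huwuqhu'
j=8: add w[0]='w' → 'huwuqhuw'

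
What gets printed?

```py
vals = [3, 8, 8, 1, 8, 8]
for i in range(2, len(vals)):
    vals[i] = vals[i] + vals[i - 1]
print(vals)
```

[3, 8, 16, 17, 25, 33]

i=2: vals[2] = 8+8 = 16 → [3, 8, 16, 1, 8, 8]
i=3: vals[3] = 1+16 = 17 → [3, 8, 16, 17, 8, 8]
i=4: vals[4] = 8+17 = 25 → [3, 8, 16, 17, 25, 8]
i=5: vals[5] = 8+25 = 33 → [3, 8, 16, 17, 25, 33]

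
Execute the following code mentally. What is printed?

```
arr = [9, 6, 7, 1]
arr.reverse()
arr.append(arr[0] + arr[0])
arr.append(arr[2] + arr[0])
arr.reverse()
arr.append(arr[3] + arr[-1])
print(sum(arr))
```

39

reverse → [1, 7, 6, 9]
append arr[0]+arr[0] = 1+1 = 2 → [1, 7, 6, 9, 2]
append arr[2]+arr[0] = 6+1 = 7 → [1, 7, 6, 9, 2, 7]
reverse → [7, 2, 9, 6, 7, 1]
append arr[3]+arr[-1] = 6+1 = 7 → [7, 2, 9, 6, 7, 1, 7]
sum = 39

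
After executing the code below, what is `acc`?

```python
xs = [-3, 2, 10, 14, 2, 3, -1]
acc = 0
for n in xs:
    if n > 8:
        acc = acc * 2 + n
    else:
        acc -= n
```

34

n=-3: not >8, acc = 0-(-3) = 3
n=2: not >8, acc = 3-2 = 1
n=10: >8, acc = 1*2+10 = 12
n=14: >8, acc = 12*2+14 = 38
n=2: not >8, acc = 38-2 = 36
n=3: not >8, acc = 36-3 = 33
n=-1: not >8, acc = 33-(-1) = 34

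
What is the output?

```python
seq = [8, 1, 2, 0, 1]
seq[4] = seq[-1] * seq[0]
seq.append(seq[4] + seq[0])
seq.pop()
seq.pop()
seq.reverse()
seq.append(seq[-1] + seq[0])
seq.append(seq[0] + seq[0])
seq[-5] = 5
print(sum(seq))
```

seq[4] = seq[-1]*seq[0] = 1*8 = 8 → [8, 1, 2, 0, 8]
append seq[4]+seq[0] = 8+8 = 16 → [8, 1, 2, 0, 8, 16]
pop() removes 16 → [8, 1, 2, 0, 8]
pop() removes 8 → [8, 1, 2, 0]
reverse → [0, 2, 1, 8]
append seq[-1]+seq[0] = 8+0 = 8 → [0, 2, 1, 8, 8]
append seq[0]+seq[0] = 0+0 = 0 → [0, 2, 1, 8, 8, 0]
seq[-5] = 5 → [0, 5, 1, 8, 8, 0]
sum = 22

22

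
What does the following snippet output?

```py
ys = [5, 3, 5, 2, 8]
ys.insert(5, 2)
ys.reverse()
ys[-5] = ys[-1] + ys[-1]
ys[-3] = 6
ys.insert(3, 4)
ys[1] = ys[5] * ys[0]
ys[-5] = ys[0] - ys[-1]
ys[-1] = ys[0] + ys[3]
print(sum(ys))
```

24

insert 2 at 5 → [5, 3, 5, 2, 8, 2]
reverse → [2, 8, 2, 5, 3, 5]
ys[-5] = ys[-1]+ys[-1] = 5+5 = 10 → [2, 10, 2, 5, 3, 5]
ys[-3] = 6 → [2, 10, 2, 6, 3, 5]
insert 4 at 3 → [2, 10, 2, 4, 6, 3, 5]
ys[1] = ys[5]*ys[0] = 3*2 = 6 → [2, 6, 2, 4, 6, 3, 5]
ys[-5] = ys[0]-ys[-1] = 2-5 = -3 → [2, 6, -3, 4, 6, 3, 5]
ys[-1] = ys[0]+ys[3] = 2+4 = 6 → [2, 6, -3, 4, 6, 3, 6]
sum = 24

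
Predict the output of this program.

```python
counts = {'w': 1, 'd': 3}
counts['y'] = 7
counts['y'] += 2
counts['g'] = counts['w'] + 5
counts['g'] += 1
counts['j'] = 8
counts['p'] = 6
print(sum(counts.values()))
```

34

counts['y'] = 7 → {'w': 1, 'd': 3, 'y': 7}
counts['y'] = 7+2 = 9 → {'w': 1, 'd': 3, 'y': 9}
counts['g'] = counts['w']+5 = 6 → {'w': 1, 'd': 3, 'y': 9, 'g': 6}
counts['g'] = 6+1 = 7 → {'w': 1, 'd': 3, 'y': 9, 'g': 7}
counts['j'] = 8 → {'w': 1, 'd': 3, 'y': 9, 'g': 7, 'j': 8}
counts['p'] = 6 → {'w': 1, 'd': 3, 'y': 9, 'g': 7, 'j': 8, 'p': 6}
sum of values = 34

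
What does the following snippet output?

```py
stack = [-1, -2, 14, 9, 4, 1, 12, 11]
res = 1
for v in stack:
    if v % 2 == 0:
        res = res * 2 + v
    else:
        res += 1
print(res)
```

v=-1: not even, res = 1+1 = 2
v=-2: even, res = 2*2+(-2) = 2
v=14: even, res = 2*2+14 = 18
v=9: not even, res = 18+1 = 19
v=4: even, res = 19*2+4 = 42
v=1: not even, res = 42+1 = 43
v=12: even, res = 43*2+12 = 98
v=11: not even, res = 98+1 = 99

99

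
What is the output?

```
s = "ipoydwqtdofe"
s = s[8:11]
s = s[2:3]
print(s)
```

slice [8:11] → 'dof'
slice [2:3] → 'f'

f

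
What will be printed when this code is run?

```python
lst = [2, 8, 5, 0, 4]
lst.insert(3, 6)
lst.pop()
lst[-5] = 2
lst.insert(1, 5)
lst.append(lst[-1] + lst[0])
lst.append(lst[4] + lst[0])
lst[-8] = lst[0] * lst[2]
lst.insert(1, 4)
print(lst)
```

[16, 4, 5, 8, 5, 6, 0, 2, 8]

insert 6 at 3 → [2, 8, 5, 6, 0, 4]
pop() removes 4 → [2, 8, 5, 6, 0]
lst[-5] = 2 → [2, 8, 5, 6, 0]
insert 5 at 1 → [2, 5, 8, 5, 6, 0]
append lst[-1]+lst[0] = 0+2 = 2 → [2, 5, 8, 5, 6, 0, 2]
append lst[4]+lst[0] = 6+2 = 8 → [2, 5, 8, 5, 6, 0, 2, 8]
lst[-8] = lst[0]*lst[2] = 2*8 = 16 → [16, 5, 8, 5, 6, 0, 2, 8]
insert 4 at 1 → [16, 4, 5, 8, 5, 6, 0, 2, 8]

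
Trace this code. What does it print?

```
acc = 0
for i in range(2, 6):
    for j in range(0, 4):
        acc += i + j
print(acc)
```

i=2,j=0: acc = 0+2 = 2
i=2,j=1: acc = 2+3 = 5
i=2,j=2: acc = 5+4 = 9
i=2,j=3: acc = 9+5 = 14
i=3,j=0: acc = 14+3 = 17
i=3,j=1: acc = 17+4 = 21
i=3,j=2: acc = 21+5 = 26
i=3,j=3: acc = 26+6 = 32
i=4,j=0: acc = 32+4 = 36
i=4,j=1: acc = 36+5 = 41
i=4,j=2: acc = 41+6 = 47
i=4,j=3: acc = 47+7 = 54
i=5,j=0: acc = 54+5 = 59
i=5,j=1: acc = 59+6 = 65
i=5,j=2: acc = 65+7 = 72
i=5,j=3: acc = 72+8 = 80

80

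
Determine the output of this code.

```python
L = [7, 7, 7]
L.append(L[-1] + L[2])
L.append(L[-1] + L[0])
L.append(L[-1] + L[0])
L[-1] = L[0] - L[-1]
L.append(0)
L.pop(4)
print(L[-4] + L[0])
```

append L[-1]+L[2] = 7+7 = 14 → [7, 7, 7, 14]
append L[-1]+L[0] = 14+7 = 21 → [7, 7, 7, 14, 21]
append L[-1]+L[0] = 21+7 = 28 → [7, 7, 7, 14, 21, 28]
L[-1] = L[0]-L[-1] = 7-28 = -21 → [7, 7, 7, 14, 21, -21]
append 0 → [7, 7, 7, 14, 21, -21, 0]
pop(4) removes 21 → [7, 7, 7, 14, -21, 0]
L[-4]+L[0] = 7+7 = 14

14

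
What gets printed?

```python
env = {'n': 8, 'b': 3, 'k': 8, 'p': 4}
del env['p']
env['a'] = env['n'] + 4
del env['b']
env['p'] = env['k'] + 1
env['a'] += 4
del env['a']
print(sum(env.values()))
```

25

del 'p' → {'n': 8, 'b': 3, 'k': 8}
env['a'] = env['n']+4 = 12 → {'n': 8, 'b': 3, 'k': 8, 'a': 12}
del 'b' → {'n': 8, 'k': 8, 'a': 12}
env['p'] = env['k']+1 = 9 → {'n': 8, 'k': 8, 'a': 12, 'p': 9}
env['a'] = 12+4 = 16 → {'n': 8, 'k': 8, 'a': 16, 'p': 9}
del 'a' → {'n': 8, 'k': 8, 'p': 9}
sum of values = 25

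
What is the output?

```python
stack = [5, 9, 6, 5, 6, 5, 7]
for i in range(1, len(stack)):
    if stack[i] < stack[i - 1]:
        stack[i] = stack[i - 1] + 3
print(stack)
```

i=1: 9>=5, unchanged → [5, 9, 6, 5, 6, 5, 7]
i=2: 6<9, stack[2] = 9+3 = 12 → [5, 9, 12, 5, 6, 5, 7]
i=3: 5<12, stack[3] = 12+3 = 15 → [5, 9, 12, 15, 6, 5, 7]
i=4: 6<15, stack[4] = 15+3 = 18 → [5, 9, 12, 15, 18, 5, 7]
i=5: 5<18, stack[5] = 18+3 = 21 → [5, 9, 12, 15, 18, 21, 7]
i=6: 7<21, stack[6] = 21+3 = 24 → [5, 9, 12, 15, 18, 21, 24]

[5, 9, 12, 15, 18, 21, 24]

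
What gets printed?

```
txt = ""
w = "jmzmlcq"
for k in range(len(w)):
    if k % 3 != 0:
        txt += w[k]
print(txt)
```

mzlc

k=0: skip
k=1: add 'm' → 'm'
k=2: add 'z' → 'mz'
k=3: skip
k=4: add 'l' → 'mzl'
k=5: add 'c' → 'mzlc'
k=6: skip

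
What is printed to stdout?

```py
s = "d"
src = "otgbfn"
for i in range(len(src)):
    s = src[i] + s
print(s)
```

nfbgtod

i=0: prepend 'o' → 'od'
i=1: prepend 't' → 'tod'
i=2: prepend 'g' → 'gtod'
i=3: prepend 'b' → 'bgtod'
i=4: prepend 'f' → 'fbgtod'
i=5: prepend 'n' → 'nfbgtod'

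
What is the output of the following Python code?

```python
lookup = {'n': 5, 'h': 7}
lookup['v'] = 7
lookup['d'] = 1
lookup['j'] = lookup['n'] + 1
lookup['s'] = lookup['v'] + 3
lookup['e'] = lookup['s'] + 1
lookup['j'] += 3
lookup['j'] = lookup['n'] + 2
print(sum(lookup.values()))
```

48

lookup['v'] = 7 → {'n': 5, 'h': 7, 'v': 7}
lookup['d'] = 1 → {'n': 5, 'h': 7, 'v': 7, 'd': 1}
lookup['j'] = lookup['n']+1 = 6 → {'n': 5, 'h': 7, 'v': 7, 'd': 1, 'j': 6}
lookup['s'] = lookup['v']+3 = 10 → {'n': 5, 'h': 7, 'v': 7, 'd': 1, 'j': 6, 's': 10}
lookup['e'] = lookup['s']+1 = 11 → {'n': 5, 'h': 7, 'v': 7, 'd': 1, 'j': 6, 's': 10, 'e': 11}
lookup['j'] = 6+3 = 9 → {'n': 5, 'h': 7, 'v': 7, 'd': 1, 'j': 9, 's': 10, 'e': 11}
lookup['j'] = lookup['n']+2 = 7 → {'n': 5, 'h': 7, 'v': 7, 'd': 1, 'j': 7, 's': 10, 'e': 11}
sum of values = 48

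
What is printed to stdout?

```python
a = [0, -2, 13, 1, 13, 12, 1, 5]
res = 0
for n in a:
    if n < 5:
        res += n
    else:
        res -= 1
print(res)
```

n=0: <5, res = 0+0 = 0
n=-2: <5, res = 0+(-2) = -2
n=13: not <5, res = (-2)-1 = -3
n=1: <5, res = (-3)+1 = -2
n=13: not <5, res = (-2)-1 = -3
n=12: not <5, res = (-3)-1 = -4
n=1: <5, res = (-4)+1 = -3
n=5: not <5, res = (-3)-1 = -4

-4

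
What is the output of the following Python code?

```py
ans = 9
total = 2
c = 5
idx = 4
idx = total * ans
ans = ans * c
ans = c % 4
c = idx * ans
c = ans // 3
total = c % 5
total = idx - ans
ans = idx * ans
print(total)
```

idx = 2*9 = 18
ans = 9*5 = 45
ans = 5%4 = 1
c = 18*1 = 18
c = 1//3 = 0
total = 0%5 = 0
total = 18-1 = 17
ans = 18*1 = 18

17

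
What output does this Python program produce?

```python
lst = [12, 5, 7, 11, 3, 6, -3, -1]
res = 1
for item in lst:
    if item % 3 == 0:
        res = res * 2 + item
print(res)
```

item=12: %3==0, res = 1*2+12 = 14
item=5: not %3==0
item=7: not %3==0
item=11: not %3==0
item=3: %3==0, res = 14*2+3 = 31
item=6: %3==0, res = 31*2+6 = 68
item=-3: %3==0, res = 68*2+(-3) = 133
item=-1: not %3==0

133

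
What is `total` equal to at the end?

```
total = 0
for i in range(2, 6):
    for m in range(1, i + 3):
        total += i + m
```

i=2,m=1: total = 0+3 = 3
i=2,m=2: total = 3+4 = 7
i=2,m=3: total = 7+5 = 12
i=2,m=4: total = 12+6 = 18
i=3,m=1: total = 18+4 = 22
i=3,m=2: total = 22+5 = 27
i=3,m=3: total = 27+6 = 33
i=3,m=4: total = 33+7 = 40
i=3,m=5: total = 40+8 = 48
i=4,m=1: total = 48+5 = 53
i=4,m=2: total = 53+6 = 59
i=4,m=3: total = 59+7 = 66
i=4,m=4: total = 66+8 = 74
i=4,m=5: total = 74+9 = 83
i=4,m=6: total = 83+10 = 93
i=5,m=1: total = 93+6 = 99
i=5,m=2: total = 99+7 = 106
i=5,m=3: total = 106+8 = 114
i=5,m=4: total = 114+9 = 123
i=5,m=5: total = 123+10 = 133
i=5,m=6: total = 133+11 = 144
i=5,m=7: total = 144+12 = 156

156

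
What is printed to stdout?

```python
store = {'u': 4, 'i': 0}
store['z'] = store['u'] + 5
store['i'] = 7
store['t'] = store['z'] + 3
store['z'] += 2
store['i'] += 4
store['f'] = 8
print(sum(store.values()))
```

46

store['z'] = store['u']+5 = 9 → {'u': 4, 'i': 0, 'z': 9}
store['i'] = 7 → {'u': 4, 'i': 7, 'z': 9}
store['t'] = store['z']+3 = 12 → {'u': 4, 'i': 7, 'z': 9, 't': 12}
store['z'] = 9+2 = 11 → {'u': 4, 'i': 7, 'z': 11, 't': 12}
store['i'] = 7+4 = 11 → {'u': 4, 'i': 11, 'z': 11, 't': 12}
store['f'] = 8 → {'u': 4, 'i': 11, 'z': 11, 't': 12, 'f': 8}
sum of values = 46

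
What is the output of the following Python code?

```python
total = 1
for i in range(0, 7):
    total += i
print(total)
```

22

i=0: total = 1+0 = 1
i=1: total = 1+1 = 2
i=2: total = 2+2 = 4
i=3: total = 4+3 = 7
i=4: total = 7+4 = 11
i=5: total = 11+5 = 16
i=6: total = 16+6 = 22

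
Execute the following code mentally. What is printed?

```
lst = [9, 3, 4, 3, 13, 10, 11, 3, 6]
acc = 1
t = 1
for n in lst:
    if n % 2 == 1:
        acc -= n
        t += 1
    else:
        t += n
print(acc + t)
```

-14

n=9: odd, acc = 1-9 = -8; t=2
n=3: odd, acc = (-8)-3 = -11; t=3
n=4: not odd; t=7
n=3: odd, acc = (-11)-3 = -14; t=8
n=13: odd, acc = (-14)-13 = -27; t=9
n=10: not odd; t=19
n=11: odd, acc = (-27)-11 = -38; t=20
n=3: odd, acc = (-38)-3 = -41; t=21
n=6: not odd; t=27
acc+t = (-41)+27 = -14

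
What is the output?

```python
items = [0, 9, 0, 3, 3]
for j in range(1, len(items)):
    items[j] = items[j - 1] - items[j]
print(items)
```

j=1: items[1] = 0-9 = -9 → [0, -9, 0, 3, 3]
j=2: items[2] = (-9)-0 = -9 → [0, -9, -9, 3, 3]
j=3: items[3] = (-9)-3 = -12 → [0, -9, -9, -12, 3]
j=4: items[4] = (-12)-3 = -15 → [0, -9, -9, -12, -15]

[0, -9, -9, -12, -15]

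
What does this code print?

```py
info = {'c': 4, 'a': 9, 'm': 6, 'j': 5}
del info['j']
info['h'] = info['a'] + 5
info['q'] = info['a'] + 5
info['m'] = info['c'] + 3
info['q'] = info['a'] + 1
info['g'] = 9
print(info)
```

{'c': 4, 'a': 9, 'm': 7, 'h': 14, 'q': 10, 'g': 9}

del 'j' → {'c': 4, 'a': 9, 'm': 6}
info['h'] = info['a']+5 = 14 → {'c': 4, 'a': 9, 'm': 6, 'h': 14}
info['q'] = info['a']+5 = 14 → {'c': 4, 'a': 9, 'm': 6, 'h': 14, 'q': 14}
info['m'] = info['c']+3 = 7 → {'c': 4, 'a': 9, 'm': 7, 'h': 14, 'q': 14}
info['q'] = info['a']+1 = 10 → {'c': 4, 'a': 9, 'm': 7, 'h': 14, 'q': 10}
info['g'] = 9 → {'c': 4, 'a': 9, 'm': 7, 'h': 14, 'q': 10, 'g': 9}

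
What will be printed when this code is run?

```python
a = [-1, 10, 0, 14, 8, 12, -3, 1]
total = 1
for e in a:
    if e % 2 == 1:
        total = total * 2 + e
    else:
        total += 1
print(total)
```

e=-1: odd, total = 1*2+(-1) = 1
e=10: not odd, total = 1+1 = 2
e=0: not odd, total = 2+1 = 3
e=14: not odd, total = 3+1 = 4
e=8: not odd, total = 4+1 = 5
e=12: not odd, total = 5+1 = 6
e=-3: odd, total = 6*2+(-3) = 9
e=1: odd, total = 9*2+1 = 19

19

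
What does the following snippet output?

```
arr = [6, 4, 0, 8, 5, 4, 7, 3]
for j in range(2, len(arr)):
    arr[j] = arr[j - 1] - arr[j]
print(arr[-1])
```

-23

j=2: arr[2] = 4-0 = 4 → [6, 4, 4, 8, 5, 4, 7, 3]
j=3: arr[3] = 4-8 = -4 → [6, 4, 4, -4, 5, 4, 7, 3]
j=4: arr[4] = (-4)-5 = -9 → [6, 4, 4, -4, -9, 4, 7, 3]
j=5: arr[5] = (-9)-4 = -13 → [6, 4, 4, -4, -9, -13, 7, 3]
j=6: arr[6] = (-13)-7 = -20 → [6, 4, 4, -4, -9, -13, -20, 3]
j=7: arr[7] = (-20)-3 = -23 → [6, 4, 4, -4, -9, -13, -20, -23]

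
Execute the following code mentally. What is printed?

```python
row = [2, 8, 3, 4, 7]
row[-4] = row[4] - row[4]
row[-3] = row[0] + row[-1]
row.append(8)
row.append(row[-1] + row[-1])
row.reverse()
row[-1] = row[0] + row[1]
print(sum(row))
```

row[-4] = row[4]-row[4] = 7-7 = 0 → [2, 0, 3, 4, 7]
row[-3] = row[0]+row[-1] = 2+7 = 9 → [2, 0, 9, 4, 7]
append 8 → [2, 0, 9, 4, 7, 8]
append row[-1]+row[-1] = 8+8 = 16 → [2, 0, 9, 4, 7, 8, 16]
reverse → [16, 8, 7, 4, 9, 0, 2]
row[-1] = row[0]+row[1] = 16+8 = 24 → [16, 8, 7, 4, 9, 0, 24]
sum = 68

68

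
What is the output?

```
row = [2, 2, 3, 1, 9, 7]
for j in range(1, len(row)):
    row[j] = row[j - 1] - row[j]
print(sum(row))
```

j=1: row[1] = 2-2 = 0 → [2, 0, 3, 1, 9, 7]
j=2: row[2] = 0-3 = -3 → [2, 0, -3, 1, 9, 7]
j=3: row[3] = (-3)-1 = -4 → [2, 0, -3, -4, 9, 7]
j=4: row[4] = (-4)-9 = -13 → [2, 0, -3, -4, -13, 7]
j=5: row[5] = (-13)-7 = -20 → [2, 0, -3, -4, -13, -20]
sum = -38

-38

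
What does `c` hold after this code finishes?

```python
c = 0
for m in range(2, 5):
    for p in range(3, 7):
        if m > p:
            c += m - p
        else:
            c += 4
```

45

m=2,p=3: not 2>3, c = 0+4 = 4
m=2,p=4: not 2>4, c = 4+4 = 8
m=2,p=5: not 2>5, c = 8+4 = 12
m=2,p=6: not 2>6, c = 12+4 = 16
m=3,p=3: not 3>3, c = 16+4 = 20
m=3,p=4: not 3>4, c = 20+4 = 24
m=3,p=5: not 3>5, c = 24+4 = 28
m=3,p=6: not 3>6, c = 28+4 = 32
m=4,p=3: 4>3, c = 32+1 = 33
m=4,p=4: not 4>4, c = 33+4 = 37
m=4,p=5: not 4>5, c = 37+4 = 41
m=4,p=6: not 4>6, c = 41+4 = 45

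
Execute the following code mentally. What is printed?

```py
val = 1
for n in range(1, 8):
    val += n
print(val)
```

n=1: val = 1+1 = 2
n=2: val = 2+2 = 4
n=3: val = 4+3 = 7
n=4: val = 7+4 = 11
n=5: val = 11+5 = 16
n=6: val = 16+6 = 22
n=7: val = 22+7 = 29

29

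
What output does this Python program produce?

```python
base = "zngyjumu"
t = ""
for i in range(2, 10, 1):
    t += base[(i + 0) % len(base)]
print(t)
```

i=2: add base[2]='g' → 'g'
i=3: add base[3]='y' → 'gy'
i=4: add base[4]='j' → 'gyj'
i=5: add base[5]='u' → 'gyju'
i=6: add base[6]='m' → 'gyjum'
i=7: add base[7]='u' → 'gyjumu'
i=8: add base[0]='z' → 'gyjumuz'
i=9: add base[1]='n' → 'gyjumuzn'

gyjumuzn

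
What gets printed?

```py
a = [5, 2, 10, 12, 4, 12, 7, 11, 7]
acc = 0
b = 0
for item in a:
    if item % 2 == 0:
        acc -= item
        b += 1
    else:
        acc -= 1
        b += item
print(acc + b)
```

-9

item=5: not even, acc = 0-1 = -1; b=5
item=2: even, acc = (-1)-2 = -3; b=6
item=10: even, acc = (-3)-10 = -13; b=7
item=12: even, acc = (-13)-12 = -25; b=8
item=4: even, acc = (-25)-4 = -29; b=9
item=12: even, acc = (-29)-12 = -41; b=10
item=7: not even, acc = (-41)-1 = -42; b=17
item=11: not even, acc = (-42)-1 = -43; b=28
item=7: not even, acc = (-43)-1 = -44; b=35
acc+b = (-44)+35 = -9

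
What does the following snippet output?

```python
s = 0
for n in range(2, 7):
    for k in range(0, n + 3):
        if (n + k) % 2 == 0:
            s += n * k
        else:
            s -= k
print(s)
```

n=2,k=0: even sum, s = 0+0 = 0
n=2,k=1: odd sum, s = 0-1 = -1
n=2,k=2: even sum, s = (-1)+4 = 3
n=2,k=3: odd sum, s = 3-3 = 0
n=2,k=4: even sum, s = 0+8 = 8
n=3,k=0: odd sum, s = 8-0 = 8
n=3,k=1: even sum, s = 8+3 = 11
n=3,k=2: odd sum, s = 11-2 = 9
n=3,k=3: even sum, s = 9+9 = 18
n=3,k=4: odd sum, s = 18-4 = 14
n=3,k=5: even sum, s = 14+15 = 29
n=4,k=0: even sum, s = 29+0 = 29
n=4,k=1: odd sum, s = 29-1 = 28
n=4,k=2: even sum, s = 28+8 = 36
n=4,k=3: odd sum, s = 36-3 = 33
n=4,k=4: even sum, s = 33+16 = 49
n=4,k=5: odd sum, s = 49-5 = 44
n=4,k=6: even sum, s = 44+24 = 68
n=5,k=0: odd sum, s = 68-0 = 68
n=5,k=1: even sum, s = 68+5 = 73
n=5,k=2: odd sum, s = 73-2 = 71
n=5,k=3: even sum, s = 71+15 = 86
n=5,k=4: odd sum, s = 86-4 = 82
n=5,k=5: even sum, s = 82+25 = 107
n=5,k=6: odd sum, s = 107-6 = 101
n=5,k=7: even sum, s = 101+35 = 136
n=6,k=0: even sum, s = 136+0 = 136
n=6,k=1: odd sum, s = 136-1 = 135
n=6,k=2: even sum, s = 135+12 = 147
n=6,k=3: odd sum, s = 147-3 = 144
n=6,k=4: even sum, s = 144+24 = 168
n=6,k=5: odd sum, s = 168-5 = 163
n=6,k=6: even sum, s = 163+36 = 199
n=6,k=7: odd sum, s = 199-7 = 192
n=6,k=8: even sum, s = 192+48 = 240

240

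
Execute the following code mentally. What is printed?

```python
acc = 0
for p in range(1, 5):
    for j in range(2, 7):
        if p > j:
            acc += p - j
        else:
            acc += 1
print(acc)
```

p=1,j=2: not 1>2, acc = 0+1 = 1
p=1,j=3: not 1>3, acc = 1+1 = 2
p=1,j=4: not 1>4, acc = 2+1 = 3
p=1,j=5: not 1>5, acc = 3+1 = 4
p=1,j=6: not 1>6, acc = 4+1 = 5
p=2,j=2: not 2>2, acc = 5+1 = 6
p=2,j=3: not 2>3, acc = 6+1 = 7
p=2,j=4: not 2>4, acc = 7+1 = 8
p=2,j=5: not 2>5, acc = 8+1 = 9
p=2,j=6: not 2>6, acc = 9+1 = 10
p=3,j=2: 3>2, acc = 10+1 = 11
p=3,j=3: not 3>3, acc = 11+1 = 12
p=3,j=4: not 3>4, acc = 12+1 = 13
p=3,j=5: not 3>5, acc = 13+1 = 14
p=3,j=6: not 3>6, acc = 14+1 = 15
p=4,j=2: 4>2, acc = 15+2 = 17
p=4,j=3: 4>3, acc = 17+1 = 18
p=4,j=4: not 4>4, acc = 18+1 = 19
p=4,j=5: not 4>5, acc = 19+1 = 20
p=4,j=6: not 4>6, acc = 20+1 = 21

21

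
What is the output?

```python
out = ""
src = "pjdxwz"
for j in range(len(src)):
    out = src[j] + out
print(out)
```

j=0: prepend 'p' → 'p'
j=1: prepend 'j' → 'jp'
j=2: prepend 'd' → 'djp'
j=3: prepend 'x' → 'xdjp'
j=4: prepend 'w' → 'wxdjp'
j=5: prepend 'z' → 'zwxdjp'

zwxdjp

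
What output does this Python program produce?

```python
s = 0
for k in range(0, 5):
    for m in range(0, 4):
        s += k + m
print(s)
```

70

k=0,m=0: s = 0+0 = 0
k=0,m=1: s = 0+1 = 1
k=0,m=2: s = 1+2 = 3
k=0,m=3: s = 3+3 = 6
k=1,m=0: s = 6+1 = 7
k=1,m=1: s = 7+2 = 9
k=1,m=2: s = 9+3 = 12
k=1,m=3: s = 12+4 = 16
k=2,m=0: s = 16+2 = 18
k=2,m=1: s = 18+3 = 21
k=2,m=2: s = 21+4 = 25
k=2,m=3: s = 25+5 = 30
k=3,m=0: s = 30+3 = 33
k=3,m=1: s = 33+4 = 37
k=3,m=2: s = 37+5 = 42
k=3,m=3: s = 42+6 = 48
k=4,m=0: s = 48+4 = 52
k=4,m=1: s = 52+5 = 57
k=4,m=2: s = 57+6 = 63
k=4,m=3: s = 63+7 = 70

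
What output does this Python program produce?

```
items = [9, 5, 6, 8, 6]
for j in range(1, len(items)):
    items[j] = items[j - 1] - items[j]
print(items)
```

[9, 4, -2, -10, -16]

j=1: items[1] = 9-5 = 4 → [9, 4, 6, 8, 6]
j=2: items[2] = 4-6 = -2 → [9, 4, -2, 8, 6]
j=3: items[3] = (-2)-8 = -10 → [9, 4, -2, -10, 6]
j=4: items[4] = (-10)-6 = -16 → [9, 4, -2, -10, -16]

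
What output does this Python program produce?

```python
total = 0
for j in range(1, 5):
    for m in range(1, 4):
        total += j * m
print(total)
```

60

j=1,m=1: total = 0+1 = 1
j=1,m=2: total = 1+2 = 3
j=1,m=3: total = 3+3 = 6
j=2,m=1: total = 6+2 = 8
j=2,m=2: total = 8+4 = 12
j=2,m=3: total = 12+6 = 18
j=3,m=1: total = 18+3 = 21
j=3,m=2: total = 21+6 = 27
j=3,m=3: total = 27+9 = 36
j=4,m=1: total = 36+4 = 40
j=4,m=2: total = 40+8 = 48
j=4,m=3: total = 48+12 = 60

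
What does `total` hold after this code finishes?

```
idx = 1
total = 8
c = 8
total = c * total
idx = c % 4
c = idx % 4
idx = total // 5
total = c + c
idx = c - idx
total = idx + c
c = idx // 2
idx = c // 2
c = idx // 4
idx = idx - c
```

-12

total = 8*8 = 64
idx = 8%4 = 0
c = 0%4 = 0
idx = 64//5 = 12
total = 0+0 = 0
idx = 0-12 = -12
total = (-12)+0 = -12
c = (-12)//2 = -6
idx = (-6)//2 = -3
c = (-3)//4 = -1
idx = (-3)-(-1) = -2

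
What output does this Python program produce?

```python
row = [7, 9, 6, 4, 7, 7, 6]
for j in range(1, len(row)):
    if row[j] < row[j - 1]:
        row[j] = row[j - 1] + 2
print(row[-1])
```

j=1: 9>=7, unchanged → [7, 9, 6, 4, 7, 7, 6]
j=2: 6<9, row[2] = 9+2 = 11 → [7, 9, 11, 4, 7, 7, 6]
j=3: 4<11, row[3] = 11+2 = 13 → [7, 9, 11, 13, 7, 7, 6]
j=4: 7<13, row[4] = 13+2 = 15 → [7, 9, 11, 13, 15, 7, 6]
j=5: 7<15, row[5] = 15+2 = 17 → [7, 9, 11, 13, 15, 17, 6]
j=6: 6<17, row[6] = 17+2 = 19 → [7, 9, 11, 13, 15, 17, 19]

19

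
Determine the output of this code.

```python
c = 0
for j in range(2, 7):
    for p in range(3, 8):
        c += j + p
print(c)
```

j=2,p=3: c = 0+5 = 5
j=2,p=4: c = 5+6 = 11
j=2,p=5: c = 11+7 = 18
j=2,p=6: c = 18+8 = 26
j=2,p=7: c = 26+9 = 35
j=3,p=3: c = 35+6 = 41
j=3,p=4: c = 41+7 = 48
j=3,p=5: c = 48+8 = 56
j=3,p=6: c = 56+9 = 65
j=3,p=7: c = 65+10 = 75
j=4,p=3: c = 75+7 = 82
j=4,p=4: c = 82+8 = 90
j=4,p=5: c = 90+9 = 99
j=4,p=6: c = 99+10 = 109
j=4,p=7: c = 109+11 = 120
j=5,p=3: c = 120+8 = 128
j=5,p=4: c = 128+9 = 137
j=5,p=5: c = 137+10 = 147
j=5,p=6: c = 147+11 = 158
j=5,p=7: c = 158+12 = 170
j=6,p=3: c = 170+9 = 179
j=6,p=4: c = 179+10 = 189
j=6,p=5: c = 189+11 = 200
j=6,p=6: c = 200+12 = 212
j=6,p=7: c = 212+13 = 225

225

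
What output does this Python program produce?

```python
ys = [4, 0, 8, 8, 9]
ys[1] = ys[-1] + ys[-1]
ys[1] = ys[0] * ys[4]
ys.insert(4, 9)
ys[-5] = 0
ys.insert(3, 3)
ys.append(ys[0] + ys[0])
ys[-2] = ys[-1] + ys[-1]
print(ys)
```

[4, 0, 8, 3, 8, 9, 16, 8]

ys[1] = ys[-1]+ys[-1] = 9+9 = 18 → [4, 18, 8, 8, 9]
ys[1] = ys[0]*ys[4] = 4*9 = 36 → [4, 36, 8, 8, 9]
insert 9 at 4 → [4, 36, 8, 8, 9, 9]
ys[-5] = 0 → [4, 0, 8, 8, 9, 9]
insert 3 at 3 → [4, 0, 8, 3, 8, 9, 9]
append ys[0]+ys[0] = 4+4 = 8 → [4, 0, 8, 3, 8, 9, 9, 8]
ys[-2] = ys[-1]+ys[-1] = 8+8 = 16 → [4, 0, 8, 3, 8, 9, 16, 8]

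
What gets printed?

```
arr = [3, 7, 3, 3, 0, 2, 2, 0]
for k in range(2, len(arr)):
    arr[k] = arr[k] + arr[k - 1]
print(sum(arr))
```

k=2: arr[2] = 3+7 = 10 → [3, 7, 10, 3, 0, 2, 2, 0]
k=3: arr[3] = 3+10 = 13 → [3, 7, 10, 13, 0, 2, 2, 0]
k=4: arr[4] = 0+13 = 13 → [3, 7, 10, 13, 13, 2, 2, 0]
k=5: arr[5] = 2+13 = 15 → [3, 7, 10, 13, 13, 15, 2, 0]
k=6: arr[6] = 2+15 = 17 → [3, 7, 10, 13, 13, 15, 17, 0]
k=7: arr[7] = 0+17 = 17 → [3, 7, 10, 13, 13, 15, 17, 17]
sum = 95

95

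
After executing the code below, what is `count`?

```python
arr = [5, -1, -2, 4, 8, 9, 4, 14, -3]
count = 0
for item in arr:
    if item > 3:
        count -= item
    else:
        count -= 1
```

-47

item=5: >3, count = 0-5 = -5
item=-1: not >3, count = (-5)-1 = -6
item=-2: not >3, count = (-6)-1 = -7
item=4: >3, count = (-7)-4 = -11
item=8: >3, count = (-11)-8 = -19
item=9: >3, count = (-19)-9 = -28
item=4: >3, count = (-28)-4 = -32
item=14: >3, count = (-32)-14 = -46
item=-3: not >3, count = (-46)-1 = -47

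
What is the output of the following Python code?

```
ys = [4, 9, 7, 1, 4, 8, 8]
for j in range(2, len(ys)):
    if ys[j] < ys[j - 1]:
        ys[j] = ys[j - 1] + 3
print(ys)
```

[4, 9, 12, 15, 18, 21, 24]

j=2: 7<9, ys[2] = 9+3 = 12 → [4, 9, 12, 1, 4, 8, 8]
j=3: 1<12, ys[3] = 12+3 = 15 → [4, 9, 12, 15, 4, 8, 8]
j=4: 4<15, ys[4] = 15+3 = 18 → [4, 9, 12, 15, 18, 8, 8]
j=5: 8<18, ys[5] = 18+3 = 21 → [4, 9, 12, 15, 18, 21, 8]
j=6: 8<21, ys[6] = 21+3 = 24 → [4, 9, 12, 15, 18, 21, 24]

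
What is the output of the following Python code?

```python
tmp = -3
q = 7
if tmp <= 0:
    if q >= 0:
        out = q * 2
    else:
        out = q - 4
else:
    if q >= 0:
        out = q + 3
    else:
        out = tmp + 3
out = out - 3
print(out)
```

tmp=-3, q=7
tmp <= 0 is True; q >= 0 is True
→ out = q * 2 = 14
out = 14-3 = 11

11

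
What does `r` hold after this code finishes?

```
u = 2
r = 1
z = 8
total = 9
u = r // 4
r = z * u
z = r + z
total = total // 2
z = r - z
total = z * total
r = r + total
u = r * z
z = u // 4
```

u = 1//4 = 0
r = 8*0 = 0
z = 0+8 = 8
total = 9//2 = 4
z = 0-8 = -8
total = (-8)*4 = -32
r = 0+(-32) = -32
u = (-32)*(-8) = 256
z = 256//4 = 64

-32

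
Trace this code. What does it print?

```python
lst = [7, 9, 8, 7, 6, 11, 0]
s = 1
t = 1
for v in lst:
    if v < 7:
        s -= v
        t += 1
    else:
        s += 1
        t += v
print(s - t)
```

-45

v=7: not <7, s = 1+1 = 2; t=8
v=9: not <7, s = 2+1 = 3; t=17
v=8: not <7, s = 3+1 = 4; t=25
v=7: not <7, s = 4+1 = 5; t=32
v=6: <7, s = 5-6 = -1; t=33
v=11: not <7, s = (-1)+1 = 0; t=44
v=0: <7, s = 0-0 = 0; t=45
s-t = 0-45 = -45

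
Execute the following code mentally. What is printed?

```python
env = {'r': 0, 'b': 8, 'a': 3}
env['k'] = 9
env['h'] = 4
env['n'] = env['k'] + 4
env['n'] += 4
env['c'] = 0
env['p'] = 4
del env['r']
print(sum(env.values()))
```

env['k'] = 9 → {'r': 0, 'b': 8, 'a': 3, 'k': 9}
env['h'] = 4 → {'r': 0, 'b': 8, 'a': 3, 'k': 9, 'h': 4}
env['n'] = env['k']+4 = 13 → {'r': 0, 'b': 8, 'a': 3, 'k': 9, 'h': 4, 'n': 13}
env['n'] = 13+4 = 17 → {'r': 0, 'b': 8, 'a': 3, 'k': 9, 'h': 4, 'n': 17}
env['c'] = 0 → {'r': 0, 'b': 8, 'a': 3, 'k': 9, 'h': 4, 'n': 17, 'c': 0}
env['p'] = 4 → {'r': 0, 'b': 8, 'a': 3, 'k': 9, 'h': 4, 'n': 17, 'c': 0, 'p': 4}
del 'r' → {'b': 8, 'a': 3, 'k': 9, 'h': 4, 'n': 17, 'c': 0, 'p': 4}
sum of values = 45

45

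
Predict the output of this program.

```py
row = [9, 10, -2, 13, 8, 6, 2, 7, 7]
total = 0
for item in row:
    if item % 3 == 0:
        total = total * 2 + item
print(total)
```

item=9: %3==0, total = 0*2+9 = 9
item=10: not %3==0
item=-2: not %3==0
item=13: not %3==0
item=8: not %3==0
item=6: %3==0, total = 9*2+6 = 24
item=2: not %3==0
item=7: not %3==0
item=7: not %3==0

24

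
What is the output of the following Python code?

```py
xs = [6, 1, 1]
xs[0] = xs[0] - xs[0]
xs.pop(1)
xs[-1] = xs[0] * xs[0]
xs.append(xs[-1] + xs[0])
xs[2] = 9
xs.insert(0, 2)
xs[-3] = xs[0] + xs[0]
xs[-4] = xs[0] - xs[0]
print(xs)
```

xs[0] = xs[0]-xs[0] = 6-6 = 0 → [0, 1, 1]
pop(1) removes 1 → [0, 1]
xs[-1] = xs[0]*xs[0] = 0*0 = 0 → [0, 0]
append xs[-1]+xs[0] = 0+0 = 0 → [0, 0, 0]
xs[2] = 9 → [0, 0, 9]
insert 2 at 0 → [2, 0, 0, 9]
xs[-3] = xs[0]+xs[0] = 2+2 = 4 → [2, 4, 0, 9]
xs[-4] = xs[0]-xs[0] = 2-2 = 0 → [0, 4, 0, 9]

[0, 4, 0, 9]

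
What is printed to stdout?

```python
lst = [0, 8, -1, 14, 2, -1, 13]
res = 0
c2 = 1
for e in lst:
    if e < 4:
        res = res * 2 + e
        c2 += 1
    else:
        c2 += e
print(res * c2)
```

-40

e=0: <4, res = 0*2+0 = 0; c2=2
e=8: not <4; c2=10
e=-1: <4, res = 0*2+(-1) = -1; c2=11
e=14: not <4; c2=25
e=2: <4, res = (-1)*2+2 = 0; c2=26
e=-1: <4, res = 0*2+(-1) = -1; c2=27
e=13: not <4; c2=40
res*c2 = (-1)*40 = -40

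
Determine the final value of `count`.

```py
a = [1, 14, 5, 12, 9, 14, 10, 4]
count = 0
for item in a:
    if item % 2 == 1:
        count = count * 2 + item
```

item=1: odd, count = 0*2+1 = 1
item=14: not odd
item=5: odd, count = 1*2+5 = 7
item=12: not odd
item=9: odd, count = 7*2+9 = 23
item=14: not odd
item=10: not odd
item=4: not odd

23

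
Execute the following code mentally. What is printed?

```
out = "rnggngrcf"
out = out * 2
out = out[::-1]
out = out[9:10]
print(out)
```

f

repeat ×2 → 'rnggngrcfrnggngrcf'
reverse → 'fcrgnggnrfcrgnggnr'
slice [9:10] → 'f'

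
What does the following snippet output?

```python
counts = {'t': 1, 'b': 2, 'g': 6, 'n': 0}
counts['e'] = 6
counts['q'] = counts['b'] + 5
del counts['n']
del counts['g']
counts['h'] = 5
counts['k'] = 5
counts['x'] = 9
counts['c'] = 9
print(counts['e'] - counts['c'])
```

counts['e'] = 6 → {'t': 1, 'b': 2, 'g': 6, 'n': 0, 'e': 6}
counts['q'] = counts['b']+5 = 7 → {'t': 1, 'b': 2, 'g': 6, 'n': 0, 'e': 6, 'q': 7}
del 'n' → {'t': 1, 'b': 2, 'g': 6, 'e': 6, 'q': 7}
del 'g' → {'t': 1, 'b': 2, 'e': 6, 'q': 7}
counts['h'] = 5 → {'t': 1, 'b': 2, 'e': 6, 'q': 7, 'h': 5}
counts['k'] = 5 → {'t': 1, 'b': 2, 'e': 6, 'q': 7, 'h': 5, 'k': 5}
counts['x'] = 9 → {'t': 1, 'b': 2, 'e': 6, 'q': 7, 'h': 5, 'k': 5, 'x': 9}
counts['c'] = 9 → {'t': 1, 'b': 2, 'e': 6, 'q': 7, 'h': 5, 'k': 5, 'x': 9, 'c': 9}
counts['e']-counts['c'] = 6-9 = -3

-3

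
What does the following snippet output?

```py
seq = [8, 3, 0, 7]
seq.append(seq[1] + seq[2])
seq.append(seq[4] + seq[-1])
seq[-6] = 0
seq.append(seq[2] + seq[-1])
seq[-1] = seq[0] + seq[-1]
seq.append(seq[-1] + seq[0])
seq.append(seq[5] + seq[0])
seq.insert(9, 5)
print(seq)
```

[0, 3, 0, 7, 3, 6, 6, 6, 6, 5]

append seq[1]+seq[2] = 3+0 = 3 → [8, 3, 0, 7, 3]
append seq[4]+seq[-1] = 3+3 = 6 → [8, 3, 0, 7, 3, 6]
seq[-6] = 0 → [0, 3, 0, 7, 3, 6]
append seq[2]+seq[-1] = 0+6 = 6 → [0, 3, 0, 7, 3, 6, 6]
seq[-1] = seq[0]+seq[-1] = 0+6 = 6 → [0, 3, 0, 7, 3, 6, 6]
append seq[-1]+seq[0] = 6+0 = 6 → [0, 3, 0, 7, 3, 6, 6, 6]
append seq[5]+seq[0] = 6+0 = 6 → [0, 3, 0, 7, 3, 6, 6, 6, 6]
insert 5 at 9 → [0, 3, 0, 7, 3, 6, 6, 6, 6, 5]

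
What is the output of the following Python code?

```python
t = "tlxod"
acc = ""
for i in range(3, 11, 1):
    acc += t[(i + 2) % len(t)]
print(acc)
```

tlxodtlx

i=3: add t[0]='t' → 't'
i=4: add t[1]='l' → 'tl'
i=5: add t[2]='x' → 'tlx'
i=6: add t[3]='o' → 'tlxo'
i=7: add t[4]='d' → 'tlxod'
i=8: add t[0]='t' → 'tlxodt'
i=9: add t[1]='l' → 'tlxodtl'
i=10: add t[2]='x' → 'tlxodtlx'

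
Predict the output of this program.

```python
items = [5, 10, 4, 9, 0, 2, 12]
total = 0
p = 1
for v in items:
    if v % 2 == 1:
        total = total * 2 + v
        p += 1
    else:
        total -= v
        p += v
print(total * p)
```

-713

v=5: odd, total = 0*2+5 = 5; p=2
v=10: not odd, total = 5-10 = -5; p=12
v=4: not odd, total = (-5)-4 = -9; p=16
v=9: odd, total = (-9)*2+9 = -9; p=17
v=0: not odd, total = (-9)-0 = -9; p=17
v=2: not odd, total = (-9)-2 = -11; p=19
v=12: not odd, total = (-11)-12 = -23; p=31
total*p = (-23)*31 = -713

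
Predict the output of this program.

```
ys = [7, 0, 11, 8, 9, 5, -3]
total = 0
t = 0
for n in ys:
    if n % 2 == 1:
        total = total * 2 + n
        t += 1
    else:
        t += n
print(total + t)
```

n=7: odd, total = 0*2+7 = 7; t=1
n=0: not odd; t=1
n=11: odd, total = 7*2+11 = 25; t=2
n=8: not odd; t=10
n=9: odd, total = 25*2+9 = 59; t=11
n=5: odd, total = 59*2+5 = 123; t=12
n=-3: odd, total = 123*2+(-3) = 243; t=13
total+t = 243+13 = 256

256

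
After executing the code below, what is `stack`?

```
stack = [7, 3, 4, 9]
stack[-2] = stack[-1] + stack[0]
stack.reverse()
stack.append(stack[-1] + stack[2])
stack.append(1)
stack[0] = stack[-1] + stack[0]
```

[10, 16, 3, 7, 10, 1]

stack[-2] = stack[-1]+stack[0] = 9+7 = 16 → [7, 3, 16, 9]
reverse → [9, 16, 3, 7]
append stack[-1]+stack[2] = 7+3 = 10 → [9, 16, 3, 7, 10]
append 1 → [9, 16, 3, 7, 10, 1]
stack[0] = stack[-1]+stack[0] = 1+9 = 10 → [10, 16, 3, 7, 10, 1]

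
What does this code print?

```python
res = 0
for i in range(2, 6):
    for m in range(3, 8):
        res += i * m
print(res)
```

i=2,m=3: res = 0+6 = 6
i=2,m=4: res = 6+8 = 14
i=2,m=5: res = 14+10 = 24
i=2,m=6: res = 24+12 = 36
i=2,m=7: res = 36+14 = 50
i=3,m=3: res = 50+9 = 59
i=3,m=4: res = 59+12 = 71
i=3,m=5: res = 71+15 = 86
i=3,m=6: res = 86+18 = 104
i=3,m=7: res = 104+21 = 125
i=4,m=3: res = 125+12 = 137
i=4,m=4: res = 137+16 = 153
i=4,m=5: res = 153+20 = 173
i=4,m=6: res = 173+24 = 197
i=4,m=7: res = 197+28 = 225
i=5,m=3: res = 225+15 = 240
i=5,m=4: res = 240+20 = 260
i=5,m=5: res = 260+25 = 285
i=5,m=6: res = 285+30 = 315
i=5,m=7: res = 315+35 = 350

350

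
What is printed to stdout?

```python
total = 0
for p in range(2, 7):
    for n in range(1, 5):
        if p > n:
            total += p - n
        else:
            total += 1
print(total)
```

40

p=2,n=1: 2>1, total = 0+1 = 1
p=2,n=2: not 2>2, total = 1+1 = 2
p=2,n=3: not 2>3, total = 2+1 = 3
p=2,n=4: not 2>4, total = 3+1 = 4
p=3,n=1: 3>1, total = 4+2 = 6
p=3,n=2: 3>2, total = 6+1 = 7
p=3,n=3: not 3>3, total = 7+1 = 8
p=3,n=4: not 3>4, total = 8+1 = 9
p=4,n=1: 4>1, total = 9+3 = 12
p=4,n=2: 4>2, total = 12+2 = 14
p=4,n=3: 4>3, total = 14+1 = 15
p=4,n=4: not 4>4, total = 15+1 = 16
p=5,n=1: 5>1, total = 16+4 = 20
p=5,n=2: 5>2, total = 20+3 = 23
p=5,n=3: 5>3, total = 23+2 = 25
p=5,n=4: 5>4, total = 25+1 = 26
p=6,n=1: 6>1, total = 26+5 = 31
p=6,n=2: 6>2, total = 31+4 = 35
p=6,n=3: 6>3, total = 35+3 = 38
p=6,n=4: 6>4, total = 38+2 = 40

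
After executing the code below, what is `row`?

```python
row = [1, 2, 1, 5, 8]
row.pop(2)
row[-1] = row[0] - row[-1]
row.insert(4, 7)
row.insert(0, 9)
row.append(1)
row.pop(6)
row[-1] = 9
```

pop(2) removes 1 → [1, 2, 5, 8]
row[-1] = row[0]-row[-1] = 1-8 = -7 → [1, 2, 5, -7]
insert 7 at 4 → [1, 2, 5, -7, 7]
insert 9 at 0 → [9, 1, 2, 5, -7, 7]
append 1 → [9, 1, 2, 5, -7, 7, 1]
pop(6) removes 1 → [9, 1, 2, 5, -7, 7]
row[-1] = 9 → [9, 1, 2, 5, -7, 9]

[9, 1, 2, 5, -7, 9]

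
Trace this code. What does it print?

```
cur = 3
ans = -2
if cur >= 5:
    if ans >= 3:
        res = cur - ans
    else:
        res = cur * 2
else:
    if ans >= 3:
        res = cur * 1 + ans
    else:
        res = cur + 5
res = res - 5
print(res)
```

cur=3, ans=-2
cur >= 5 is False; ans >= 3 is False
→ res = cur + 5 = 8
res = 8-5 = 3

3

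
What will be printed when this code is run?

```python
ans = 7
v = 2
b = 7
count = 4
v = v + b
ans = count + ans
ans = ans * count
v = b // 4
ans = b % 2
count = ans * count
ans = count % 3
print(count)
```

v = 2+7 = 9
ans = 4+7 = 11
ans = 11*4 = 44
v = 7//4 = 1
ans = 7%2 = 1
count = 1*4 = 4
ans = 4%3 = 1

4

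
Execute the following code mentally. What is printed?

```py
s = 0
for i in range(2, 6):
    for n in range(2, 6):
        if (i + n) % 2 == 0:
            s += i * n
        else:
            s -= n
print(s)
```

72

i=2,n=2: even sum, s = 0+4 = 4
i=2,n=3: odd sum, s = 4-3 = 1
i=2,n=4: even sum, s = 1+8 = 9
i=2,n=5: odd sum, s = 9-5 = 4
i=3,n=2: odd sum, s = 4-2 = 2
i=3,n=3: even sum, s = 2+9 = 11
i=3,n=4: odd sum, s = 11-4 = 7
i=3,n=5: even sum, s = 7+15 = 22
i=4,n=2: even sum, s = 22+8 = 30
i=4,n=3: odd sum, s = 30-3 = 27
i=4,n=4: even sum, s = 27+16 = 43
i=4,n=5: odd sum, s = 43-5 = 38
i=5,n=2: odd sum, s = 38-2 = 36
i=5,n=3: even sum, s = 36+15 = 51
i=5,n=4: odd sum, s = 51-4 = 47
i=5,n=5: even sum, s = 47+25 = 72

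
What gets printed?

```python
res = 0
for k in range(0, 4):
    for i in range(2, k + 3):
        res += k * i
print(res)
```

k=0,i=2: res = 0+0 = 0
k=1,i=2: res = 0+2 = 2
k=1,i=3: res = 2+3 = 5
k=2,i=2: res = 5+4 = 9
k=2,i=3: res = 9+6 = 15
k=2,i=4: res = 15+8 = 23
k=3,i=2: res = 23+6 = 29
k=3,i=3: res = 29+9 = 38
k=3,i=4: res = 38+12 = 50
k=3,i=5: res = 50+15 = 65

65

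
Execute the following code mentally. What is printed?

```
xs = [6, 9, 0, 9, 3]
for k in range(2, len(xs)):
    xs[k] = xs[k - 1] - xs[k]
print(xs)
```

[6, 9, 9, 0, -3]

k=2: xs[2] = 9-0 = 9 → [6, 9, 9, 9, 3]
k=3: xs[3] = 9-9 = 0 → [6, 9, 9, 0, 3]
k=4: xs[4] = 0-3 = -3 → [6, 9, 9, 0, -3]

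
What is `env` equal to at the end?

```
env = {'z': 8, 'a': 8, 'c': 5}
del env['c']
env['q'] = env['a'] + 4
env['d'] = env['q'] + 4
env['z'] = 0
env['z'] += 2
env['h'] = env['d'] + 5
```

del 'c' → {'z': 8, 'a': 8}
env['q'] = env['a']+4 = 12 → {'z': 8, 'a': 8, 'q': 12}
env['d'] = env['q']+4 = 16 → {'z': 8, 'a': 8, 'q': 12, 'd': 16}
env['z'] = 0 → {'z': 0, 'a': 8, 'q': 12, 'd': 16}
env['z'] = 0+2 = 2 → {'z': 2, 'a': 8, 'q': 12, 'd': 16}
env['h'] = env['d']+5 = 21 → {'z': 2, 'a': 8, 'q': 12, 'd': 16, 'h': 21}

{'z': 2, 'a': 8, 'q': 12, 'd': 16, 'h': 21}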